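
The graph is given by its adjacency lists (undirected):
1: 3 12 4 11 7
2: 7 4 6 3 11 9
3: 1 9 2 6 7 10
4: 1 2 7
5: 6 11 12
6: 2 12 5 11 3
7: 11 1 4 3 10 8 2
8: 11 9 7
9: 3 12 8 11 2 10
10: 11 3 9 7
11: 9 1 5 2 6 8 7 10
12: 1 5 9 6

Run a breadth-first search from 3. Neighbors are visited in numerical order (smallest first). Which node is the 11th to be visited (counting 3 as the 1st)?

Visit 3; enqueue 1, 2, 6, 7, 9, 10 → queue [1, 2, 6, 7, 9, 10]
Visit 1; enqueue 4, 11, 12 → queue [2, 6, 7, 9, 10, 4, 11, 12]
Visit 2 → queue [6, 7, 9, 10, 4, 11, 12]
Visit 6; enqueue 5 → queue [7, 9, 10, 4, 11, 12, 5]
Visit 7; enqueue 8 → queue [9, 10, 4, 11, 12, 5, 8]
Visit 9 → queue [10, 4, 11, 12, 5, 8]
Visit 10 → queue [4, 11, 12, 5, 8]
Visit 4 → queue [11, 12, 5, 8]
Visit 11 → queue [12, 5, 8]
Visit 12 → queue [5, 8]
Visit 5 → queue [8]
Visit 8 → queue []

Visit order: 3, 1, 2, 6, 7, 9, 10, 4, 11, 12, 5, 8

5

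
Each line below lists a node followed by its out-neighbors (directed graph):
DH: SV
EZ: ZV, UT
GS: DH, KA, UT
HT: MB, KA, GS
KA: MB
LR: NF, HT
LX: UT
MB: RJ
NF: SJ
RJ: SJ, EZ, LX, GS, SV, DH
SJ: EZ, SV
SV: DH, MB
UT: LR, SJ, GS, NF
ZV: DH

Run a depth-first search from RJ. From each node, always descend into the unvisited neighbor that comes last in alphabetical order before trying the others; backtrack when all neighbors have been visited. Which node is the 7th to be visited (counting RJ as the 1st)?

ZV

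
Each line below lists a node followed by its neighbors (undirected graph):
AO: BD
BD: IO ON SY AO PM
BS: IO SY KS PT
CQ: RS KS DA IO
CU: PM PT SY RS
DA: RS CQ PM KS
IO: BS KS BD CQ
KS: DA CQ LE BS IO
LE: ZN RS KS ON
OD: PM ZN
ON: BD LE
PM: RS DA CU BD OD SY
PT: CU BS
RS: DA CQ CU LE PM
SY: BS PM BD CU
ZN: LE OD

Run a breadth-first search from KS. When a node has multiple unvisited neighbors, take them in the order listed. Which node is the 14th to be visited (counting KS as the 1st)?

CU

Visit KS; enqueue DA, CQ, LE, BS, IO → queue [DA, CQ, LE, BS, IO]
Visit DA; enqueue RS, PM → queue [CQ, LE, BS, IO, RS, PM]
Visit CQ → queue [LE, BS, IO, RS, PM]
Visit LE; enqueue ZN, ON → queue [BS, IO, RS, PM, ZN, ON]
Visit BS; enqueue SY, PT → queue [IO, RS, PM, ZN, ON, SY, PT]
Visit IO; enqueue BD → queue [RS, PM, ZN, ON, SY, PT, BD]
Visit RS; enqueue CU → queue [PM, ZN, ON, SY, PT, BD, CU]
Visit PM; enqueue OD → queue [ZN, ON, SY, PT, BD, CU, OD]
Visit ZN → queue [ON, SY, PT, BD, CU, OD]
Visit ON → queue [SY, PT, BD, CU, OD]
Visit SY → queue [PT, BD, CU, OD]
Visit PT → queue [BD, CU, OD]
Visit BD; enqueue AO → queue [CU, OD, AO]
Visit CU → queue [OD, AO]
Visit OD → queue [AO]
Visit AO → queue []

Visit order: KS, DA, CQ, LE, BS, IO, RS, PM, ZN, ON, SY, PT, BD, CU, OD, AO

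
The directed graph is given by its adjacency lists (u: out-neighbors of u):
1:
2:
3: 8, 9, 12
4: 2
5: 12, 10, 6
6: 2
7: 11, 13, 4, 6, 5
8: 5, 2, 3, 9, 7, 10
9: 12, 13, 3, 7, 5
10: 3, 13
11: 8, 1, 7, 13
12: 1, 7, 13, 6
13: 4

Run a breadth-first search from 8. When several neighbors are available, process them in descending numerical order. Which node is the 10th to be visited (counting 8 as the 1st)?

Visit 8; enqueue 10, 9, 7, 5, 3, 2 → queue [10, 9, 7, 5, 3, 2]
Visit 10; enqueue 13 → queue [9, 7, 5, 3, 2, 13]
Visit 9; enqueue 12 → queue [7, 5, 3, 2, 13, 12]
Visit 7; enqueue 11, 6, 4 → queue [5, 3, 2, 13, 12, 11, 6, 4]
Visit 5 → queue [3, 2, 13, 12, 11, 6, 4]
Visit 3 → queue [2, 13, 12, 11, 6, 4]
Visit 2 → queue [13, 12, 11, 6, 4]
Visit 13 → queue [12, 11, 6, 4]
Visit 12; enqueue 1 → queue [11, 6, 4, 1]
Visit 11 → queue [6, 4, 1]
Visit 6 → queue [4, 1]
Visit 4 → queue [1]
Visit 1 → queue []

Visit order: 8, 10, 9, 7, 5, 3, 2, 13, 12, 11, 6, 4, 1

11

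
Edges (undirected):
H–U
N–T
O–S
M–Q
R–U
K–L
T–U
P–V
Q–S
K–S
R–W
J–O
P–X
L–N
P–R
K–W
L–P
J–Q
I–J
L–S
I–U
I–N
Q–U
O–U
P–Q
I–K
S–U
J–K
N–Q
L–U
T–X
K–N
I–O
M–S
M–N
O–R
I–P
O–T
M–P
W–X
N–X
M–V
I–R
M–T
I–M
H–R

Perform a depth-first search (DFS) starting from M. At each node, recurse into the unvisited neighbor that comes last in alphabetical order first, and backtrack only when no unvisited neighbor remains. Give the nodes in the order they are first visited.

M, V, P, X, W, R, U, T, O, S, Q, N, L, K, J, I, H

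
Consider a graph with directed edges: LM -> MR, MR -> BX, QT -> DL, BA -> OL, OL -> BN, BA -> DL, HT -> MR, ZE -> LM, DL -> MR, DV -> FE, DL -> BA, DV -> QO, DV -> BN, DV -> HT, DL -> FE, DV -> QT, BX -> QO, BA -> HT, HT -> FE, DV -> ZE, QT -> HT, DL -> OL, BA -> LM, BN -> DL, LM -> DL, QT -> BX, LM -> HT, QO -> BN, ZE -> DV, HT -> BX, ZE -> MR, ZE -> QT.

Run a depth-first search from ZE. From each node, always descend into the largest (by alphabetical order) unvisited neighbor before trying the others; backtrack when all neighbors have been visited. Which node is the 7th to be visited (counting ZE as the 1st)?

BN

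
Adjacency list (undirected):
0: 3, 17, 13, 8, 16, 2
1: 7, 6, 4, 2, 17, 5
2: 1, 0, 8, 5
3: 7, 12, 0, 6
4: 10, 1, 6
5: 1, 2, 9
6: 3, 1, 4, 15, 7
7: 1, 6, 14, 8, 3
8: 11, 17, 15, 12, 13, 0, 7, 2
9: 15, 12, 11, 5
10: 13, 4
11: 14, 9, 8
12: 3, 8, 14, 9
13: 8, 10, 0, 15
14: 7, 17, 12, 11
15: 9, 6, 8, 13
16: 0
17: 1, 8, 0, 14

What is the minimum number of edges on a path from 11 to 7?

Level 0: 11
Level 1: 8, 9, 14
Level 2: 0, 2, 5, 7, 12, 13, 15, 17
Level 3: 1, 3, 6, 10, 16
Level 4: 4
7 first appears at level 2.

2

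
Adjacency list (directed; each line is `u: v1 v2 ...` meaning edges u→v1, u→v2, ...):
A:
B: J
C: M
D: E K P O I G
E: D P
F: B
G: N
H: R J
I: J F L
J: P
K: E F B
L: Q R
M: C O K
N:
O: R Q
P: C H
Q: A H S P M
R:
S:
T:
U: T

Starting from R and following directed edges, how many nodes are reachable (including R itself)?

BFS from R visits: R
Reachable nodes: 1 of 21 total.

1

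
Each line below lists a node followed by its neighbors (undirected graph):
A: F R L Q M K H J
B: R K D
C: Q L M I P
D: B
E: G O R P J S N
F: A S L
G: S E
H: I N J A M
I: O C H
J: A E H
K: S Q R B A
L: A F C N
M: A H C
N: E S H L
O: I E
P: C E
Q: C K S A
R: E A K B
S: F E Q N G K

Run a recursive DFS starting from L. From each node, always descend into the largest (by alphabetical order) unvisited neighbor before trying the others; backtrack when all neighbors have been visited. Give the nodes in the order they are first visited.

L, N, S, Q, K, R, E, P, C, M, H, J, A, F, I, O, G, B, D

Visit L
L → N
N → S
S → Q
Q → K
K → R
R → E
E → P
P → C
C → M
M → H
H → J
J → A
A → F
H → I
I → O
E → G
R → B
B → D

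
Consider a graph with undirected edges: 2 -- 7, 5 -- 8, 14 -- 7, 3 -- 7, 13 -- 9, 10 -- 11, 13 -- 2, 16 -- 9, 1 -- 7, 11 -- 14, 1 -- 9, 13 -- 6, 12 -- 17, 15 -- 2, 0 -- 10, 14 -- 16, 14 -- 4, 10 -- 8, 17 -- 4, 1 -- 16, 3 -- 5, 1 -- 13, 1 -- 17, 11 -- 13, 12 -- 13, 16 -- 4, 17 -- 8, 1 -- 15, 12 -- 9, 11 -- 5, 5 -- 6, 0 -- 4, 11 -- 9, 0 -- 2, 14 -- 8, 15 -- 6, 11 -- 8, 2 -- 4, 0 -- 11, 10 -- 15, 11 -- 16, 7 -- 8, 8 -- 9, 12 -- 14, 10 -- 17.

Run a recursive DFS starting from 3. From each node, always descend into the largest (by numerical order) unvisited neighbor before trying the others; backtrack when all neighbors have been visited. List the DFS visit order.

Visit 3
3 → 7
7 → 14
14 → 16
16 → 11
11 → 13
13 → 12
12 → 17
17 → 10
10 → 15
15 → 6
6 → 5
5 → 8
8 → 9
9 → 1
15 → 2
2 → 4
4 → 0

3, 7, 14, 16, 11, 13, 12, 17, 10, 15, 6, 5, 8, 9, 1, 2, 4, 0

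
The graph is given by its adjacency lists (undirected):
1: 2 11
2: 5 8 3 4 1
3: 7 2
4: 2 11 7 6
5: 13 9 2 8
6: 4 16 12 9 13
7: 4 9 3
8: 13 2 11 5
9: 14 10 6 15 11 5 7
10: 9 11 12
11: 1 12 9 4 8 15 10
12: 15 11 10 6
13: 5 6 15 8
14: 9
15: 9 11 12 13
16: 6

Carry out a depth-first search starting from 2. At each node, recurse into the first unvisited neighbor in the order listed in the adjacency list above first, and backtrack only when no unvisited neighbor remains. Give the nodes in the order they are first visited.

2 -> 5 -> 13 -> 6 -> 4 -> 11 -> 1 -> 12 -> 15 -> 9 -> 14 -> 10 -> 7 -> 3 -> 8 -> 16

Visit 2
2 → 5
5 → 13
13 → 6
6 → 4
4 → 11
11 → 1
11 → 12
12 → 15
15 → 9
9 → 14
9 → 10
9 → 7
7 → 3
11 → 8
6 → 16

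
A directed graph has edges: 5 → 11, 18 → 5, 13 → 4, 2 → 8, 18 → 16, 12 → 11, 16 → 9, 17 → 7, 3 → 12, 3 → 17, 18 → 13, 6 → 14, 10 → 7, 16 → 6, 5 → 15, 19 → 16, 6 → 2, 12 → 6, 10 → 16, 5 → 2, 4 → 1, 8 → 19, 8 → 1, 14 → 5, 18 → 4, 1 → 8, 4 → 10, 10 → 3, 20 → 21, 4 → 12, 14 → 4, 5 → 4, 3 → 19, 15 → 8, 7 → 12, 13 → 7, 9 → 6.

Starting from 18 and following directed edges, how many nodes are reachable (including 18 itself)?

BFS from 18 visits: 18, 16, 13, 5, 4, 9, 6, 7, 15, 11, 2, 12, 10, 1, 14, 8, 3, 19, 17
Reachable nodes: 19 of 21 total.

19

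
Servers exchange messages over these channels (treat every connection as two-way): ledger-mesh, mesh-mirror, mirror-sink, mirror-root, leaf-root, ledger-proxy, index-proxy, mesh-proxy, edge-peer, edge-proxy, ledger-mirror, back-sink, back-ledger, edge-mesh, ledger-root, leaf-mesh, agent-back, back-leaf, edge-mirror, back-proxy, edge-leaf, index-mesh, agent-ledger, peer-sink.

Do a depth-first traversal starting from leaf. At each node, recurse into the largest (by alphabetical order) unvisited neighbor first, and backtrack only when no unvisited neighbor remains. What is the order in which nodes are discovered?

Visit leaf
leaf → root
root → mirror
mirror → sink
sink → peer
peer → edge
edge → proxy
proxy → mesh
mesh → ledger
ledger → back
back → agent
mesh → index

leaf -> root -> mirror -> sink -> peer -> edge -> proxy -> mesh -> ledger -> back -> agent -> index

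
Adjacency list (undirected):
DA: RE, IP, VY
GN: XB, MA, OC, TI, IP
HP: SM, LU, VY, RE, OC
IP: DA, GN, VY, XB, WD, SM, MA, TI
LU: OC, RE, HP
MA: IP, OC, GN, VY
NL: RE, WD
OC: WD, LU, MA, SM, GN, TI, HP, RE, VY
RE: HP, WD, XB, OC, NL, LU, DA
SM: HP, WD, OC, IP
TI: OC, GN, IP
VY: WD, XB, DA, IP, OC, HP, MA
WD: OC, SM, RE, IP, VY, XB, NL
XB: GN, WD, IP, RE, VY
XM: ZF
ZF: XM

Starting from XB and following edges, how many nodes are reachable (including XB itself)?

BFS from XB visits: XB, GN, WD, IP, RE, VY, MA, OC, TI, SM, NL, DA, HP, LU
Reachable nodes: 14 of 16 total.

14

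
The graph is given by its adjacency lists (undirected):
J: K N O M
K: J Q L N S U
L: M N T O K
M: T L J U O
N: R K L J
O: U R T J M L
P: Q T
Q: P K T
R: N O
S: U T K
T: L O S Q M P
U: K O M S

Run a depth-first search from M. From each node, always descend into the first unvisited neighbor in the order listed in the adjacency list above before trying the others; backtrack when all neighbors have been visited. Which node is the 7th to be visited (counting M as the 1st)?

U

Visit M
M → T
T → L
L → N
N → R
R → O
O → U
U → K
K → J
K → Q
Q → P
K → S

Visit order: M, T, L, N, R, O, U, K, J, Q, P, S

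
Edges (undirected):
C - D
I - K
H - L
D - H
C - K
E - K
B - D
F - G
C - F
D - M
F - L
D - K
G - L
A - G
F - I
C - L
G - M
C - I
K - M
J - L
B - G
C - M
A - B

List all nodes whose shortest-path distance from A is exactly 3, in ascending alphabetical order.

C, H, I, J, K

Level 0: A
Level 1: B, G
Level 2: D, F, L, M
Level 3: C, H, I, J, K
Level 4: E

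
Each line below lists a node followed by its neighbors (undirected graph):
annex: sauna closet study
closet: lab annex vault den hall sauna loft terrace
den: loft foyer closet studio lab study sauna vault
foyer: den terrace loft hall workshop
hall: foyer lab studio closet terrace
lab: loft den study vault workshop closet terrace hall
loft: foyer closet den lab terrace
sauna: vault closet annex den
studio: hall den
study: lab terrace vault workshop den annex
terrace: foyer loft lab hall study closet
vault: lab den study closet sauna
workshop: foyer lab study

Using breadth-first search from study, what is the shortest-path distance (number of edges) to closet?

2

Level 0: study
Level 1: annex, den, lab, terrace, vault, workshop
Level 2: closet, foyer, hall, loft, sauna, studio
closet first appears at level 2.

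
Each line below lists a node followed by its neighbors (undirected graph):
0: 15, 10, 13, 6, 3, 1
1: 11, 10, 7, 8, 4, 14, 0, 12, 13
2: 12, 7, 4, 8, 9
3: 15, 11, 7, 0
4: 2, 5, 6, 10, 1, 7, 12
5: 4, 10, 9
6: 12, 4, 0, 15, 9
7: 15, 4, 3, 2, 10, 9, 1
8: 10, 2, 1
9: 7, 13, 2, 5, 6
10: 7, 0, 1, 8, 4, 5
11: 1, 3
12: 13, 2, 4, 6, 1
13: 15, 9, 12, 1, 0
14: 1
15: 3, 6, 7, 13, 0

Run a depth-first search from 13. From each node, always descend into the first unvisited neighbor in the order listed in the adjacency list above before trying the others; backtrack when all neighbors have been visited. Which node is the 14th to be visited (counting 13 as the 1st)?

5

Visit 13
13 → 15
15 → 3
3 → 11
11 → 1
1 → 10
10 → 7
7 → 4
4 → 2
2 → 12
12 → 6
6 → 0
6 → 9
9 → 5
2 → 8
1 → 14

Visit order: 13, 15, 3, 11, 1, 10, 7, 4, 2, 12, 6, 0, 9, 5, 8, 14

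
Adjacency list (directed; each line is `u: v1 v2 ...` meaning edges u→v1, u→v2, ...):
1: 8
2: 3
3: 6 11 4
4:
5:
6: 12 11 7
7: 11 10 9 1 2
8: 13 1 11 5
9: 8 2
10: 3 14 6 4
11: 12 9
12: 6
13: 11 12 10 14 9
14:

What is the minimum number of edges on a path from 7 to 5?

Level 0: 7
Level 1: 1, 2, 9, 10, 11
Level 2: 3, 4, 6, 8, 12, 14
Level 3: 5, 13
5 first appears at level 3.

3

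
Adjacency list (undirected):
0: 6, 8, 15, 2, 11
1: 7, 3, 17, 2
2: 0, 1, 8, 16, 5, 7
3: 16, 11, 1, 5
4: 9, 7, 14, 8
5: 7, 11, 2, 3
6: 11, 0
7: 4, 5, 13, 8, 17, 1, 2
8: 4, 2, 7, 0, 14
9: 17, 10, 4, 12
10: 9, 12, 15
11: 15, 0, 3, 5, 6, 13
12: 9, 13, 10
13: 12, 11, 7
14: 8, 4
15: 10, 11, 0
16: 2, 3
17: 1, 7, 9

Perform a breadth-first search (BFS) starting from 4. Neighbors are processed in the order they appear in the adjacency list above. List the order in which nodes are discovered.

4, 9, 7, 14, 8, 17, 10, 12, 5, 13, 1, 2, 0, 15, 11, 3, 16, 6

Visit 4; enqueue 9, 7, 14, 8 → queue [9, 7, 14, 8]
Visit 9; enqueue 17, 10, 12 → queue [7, 14, 8, 17, 10, 12]
Visit 7; enqueue 5, 13, 1, 2 → queue [14, 8, 17, 10, 12, 5, 13, 1, 2]
Visit 14 → queue [8, 17, 10, 12, 5, 13, 1, 2]
Visit 8; enqueue 0 → queue [17, 10, 12, 5, 13, 1, 2, 0]
Visit 17 → queue [10, 12, 5, 13, 1, 2, 0]
Visit 10; enqueue 15 → queue [12, 5, 13, 1, 2, 0, 15]
Visit 12 → queue [5, 13, 1, 2, 0, 15]
Visit 5; enqueue 11, 3 → queue [13, 1, 2, 0, 15, 11, 3]
Visit 13 → queue [1, 2, 0, 15, 11, 3]
Visit 1 → queue [2, 0, 15, 11, 3]
Visit 2; enqueue 16 → queue [0, 15, 11, 3, 16]
Visit 0; enqueue 6 → queue [15, 11, 3, 16, 6]
Visit 15 → queue [11, 3, 16, 6]
Visit 11 → queue [3, 16, 6]
Visit 3 → queue [16, 6]
Visit 16 → queue [6]
Visit 6 → queue []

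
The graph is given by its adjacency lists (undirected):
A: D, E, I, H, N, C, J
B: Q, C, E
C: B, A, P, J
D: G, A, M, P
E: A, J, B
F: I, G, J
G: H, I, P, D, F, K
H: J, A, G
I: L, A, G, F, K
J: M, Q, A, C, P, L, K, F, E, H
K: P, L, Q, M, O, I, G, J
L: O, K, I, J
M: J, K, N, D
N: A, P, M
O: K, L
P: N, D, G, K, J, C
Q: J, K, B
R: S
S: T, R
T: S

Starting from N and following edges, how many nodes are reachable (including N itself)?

17

BFS from N visits: N, A, M, P, C, D, E, H, I, J, K, G, B, F, L, Q, O
Reachable nodes: 17 of 20 total.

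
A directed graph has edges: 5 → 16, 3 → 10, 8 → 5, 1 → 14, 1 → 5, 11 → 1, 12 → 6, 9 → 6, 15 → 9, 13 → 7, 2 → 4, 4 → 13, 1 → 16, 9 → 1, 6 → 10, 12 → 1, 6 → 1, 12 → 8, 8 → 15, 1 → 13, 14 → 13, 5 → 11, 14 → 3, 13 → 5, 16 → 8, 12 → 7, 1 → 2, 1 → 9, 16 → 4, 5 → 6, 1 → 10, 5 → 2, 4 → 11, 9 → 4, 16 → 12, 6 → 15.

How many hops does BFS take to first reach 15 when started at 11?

4

Level 0: 11
Level 1: 1
Level 2: 2, 5, 9, 10, 13, 14, 16
Level 3: 3, 4, 6, 7, 8, 12
Level 4: 15
15 first appears at level 4.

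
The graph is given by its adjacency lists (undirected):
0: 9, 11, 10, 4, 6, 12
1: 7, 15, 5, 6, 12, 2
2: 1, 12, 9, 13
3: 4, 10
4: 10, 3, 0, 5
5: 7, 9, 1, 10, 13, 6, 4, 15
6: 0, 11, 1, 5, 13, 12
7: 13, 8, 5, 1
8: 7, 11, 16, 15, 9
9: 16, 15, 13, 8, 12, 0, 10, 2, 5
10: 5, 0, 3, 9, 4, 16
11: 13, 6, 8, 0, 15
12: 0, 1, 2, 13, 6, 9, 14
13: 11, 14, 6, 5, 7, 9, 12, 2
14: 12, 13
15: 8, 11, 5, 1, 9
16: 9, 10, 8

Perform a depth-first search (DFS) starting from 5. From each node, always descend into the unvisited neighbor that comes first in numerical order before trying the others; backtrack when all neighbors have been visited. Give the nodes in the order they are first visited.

5 → 1 → 2 → 9 → 0 → 4 → 3 → 10 → 16 → 8 → 7 → 13 → 6 → 11 → 15 → 12 → 14

Visit 5
5 → 1
1 → 2
2 → 9
9 → 0
0 → 4
4 → 3
3 → 10
10 → 16
16 → 8
8 → 7
7 → 13
13 → 6
6 → 11
11 → 15
6 → 12
12 → 14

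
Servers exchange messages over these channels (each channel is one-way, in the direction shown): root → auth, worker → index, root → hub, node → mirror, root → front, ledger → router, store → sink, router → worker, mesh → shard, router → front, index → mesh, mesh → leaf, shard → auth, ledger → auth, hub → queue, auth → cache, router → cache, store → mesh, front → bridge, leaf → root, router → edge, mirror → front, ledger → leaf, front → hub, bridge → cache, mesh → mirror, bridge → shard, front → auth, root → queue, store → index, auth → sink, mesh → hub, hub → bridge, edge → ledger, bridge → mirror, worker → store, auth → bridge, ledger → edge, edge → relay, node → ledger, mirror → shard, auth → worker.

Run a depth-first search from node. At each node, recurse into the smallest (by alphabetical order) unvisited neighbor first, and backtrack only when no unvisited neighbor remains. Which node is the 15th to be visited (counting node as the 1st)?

leaf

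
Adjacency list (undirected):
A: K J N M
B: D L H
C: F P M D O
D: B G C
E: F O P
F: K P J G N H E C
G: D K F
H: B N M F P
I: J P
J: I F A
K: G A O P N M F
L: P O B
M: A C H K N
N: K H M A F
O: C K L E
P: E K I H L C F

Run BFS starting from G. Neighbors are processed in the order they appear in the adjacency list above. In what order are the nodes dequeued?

G -> D -> K -> F -> B -> C -> A -> O -> P -> N -> M -> J -> H -> E -> L -> I

Visit G; enqueue D, K, F → queue [D, K, F]
Visit D; enqueue B, C → queue [K, F, B, C]
Visit K; enqueue A, O, P, N, M → queue [F, B, C, A, O, P, N, M]
Visit F; enqueue J, H, E → queue [B, C, A, O, P, N, M, J, H, E]
Visit B; enqueue L → queue [C, A, O, P, N, M, J, H, E, L]
Visit C → queue [A, O, P, N, M, J, H, E, L]
Visit A → queue [O, P, N, M, J, H, E, L]
Visit O → queue [P, N, M, J, H, E, L]
Visit P; enqueue I → queue [N, M, J, H, E, L, I]
Visit N → queue [M, J, H, E, L, I]
Visit M → queue [J, H, E, L, I]
Visit J → queue [H, E, L, I]
Visit H → queue [E, L, I]
Visit E → queue [L, I]
Visit L → queue [I]
Visit I → queue []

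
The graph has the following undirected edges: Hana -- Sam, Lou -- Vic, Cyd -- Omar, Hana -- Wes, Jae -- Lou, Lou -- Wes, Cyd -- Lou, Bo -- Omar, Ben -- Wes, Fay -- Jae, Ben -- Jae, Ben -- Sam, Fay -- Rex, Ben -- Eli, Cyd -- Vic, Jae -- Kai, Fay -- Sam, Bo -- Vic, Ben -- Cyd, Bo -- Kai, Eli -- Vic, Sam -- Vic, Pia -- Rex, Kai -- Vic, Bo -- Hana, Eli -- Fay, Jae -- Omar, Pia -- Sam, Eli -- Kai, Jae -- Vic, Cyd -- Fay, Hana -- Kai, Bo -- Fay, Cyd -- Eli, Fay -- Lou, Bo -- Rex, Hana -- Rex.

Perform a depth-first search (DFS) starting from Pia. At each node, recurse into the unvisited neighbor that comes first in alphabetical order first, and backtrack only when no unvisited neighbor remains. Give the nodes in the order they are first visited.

Pia Rex Bo Fay Cyd Ben Eli Kai Hana Sam Vic Jae Lou Wes Omar

Visit Pia
Pia → Rex
Rex → Bo
Bo → Fay
Fay → Cyd
Cyd → Ben
Ben → Eli
Eli → Kai
Kai → Hana
Hana → Sam
Sam → Vic
Vic → Jae
Jae → Lou
Lou → Wes
Jae → Omar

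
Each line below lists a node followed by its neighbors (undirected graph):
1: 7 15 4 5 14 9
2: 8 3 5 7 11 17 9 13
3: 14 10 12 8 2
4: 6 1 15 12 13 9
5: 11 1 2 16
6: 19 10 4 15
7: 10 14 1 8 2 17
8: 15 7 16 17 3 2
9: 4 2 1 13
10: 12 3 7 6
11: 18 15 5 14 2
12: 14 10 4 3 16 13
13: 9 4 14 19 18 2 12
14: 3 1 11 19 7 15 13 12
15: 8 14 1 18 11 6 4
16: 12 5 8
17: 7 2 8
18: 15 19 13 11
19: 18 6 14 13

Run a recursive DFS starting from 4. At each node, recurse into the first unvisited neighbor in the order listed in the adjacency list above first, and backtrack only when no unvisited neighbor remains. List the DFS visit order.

4, 6, 19, 18, 15, 8, 7, 10, 12, 14, 3, 2, 5, 11, 1, 9, 13, 16, 17

Visit 4
4 → 6
6 → 19
19 → 18
18 → 15
15 → 8
8 → 7
7 → 10
10 → 12
12 → 14
14 → 3
3 → 2
2 → 5
5 → 11
5 → 1
1 → 9
9 → 13
5 → 16
2 → 17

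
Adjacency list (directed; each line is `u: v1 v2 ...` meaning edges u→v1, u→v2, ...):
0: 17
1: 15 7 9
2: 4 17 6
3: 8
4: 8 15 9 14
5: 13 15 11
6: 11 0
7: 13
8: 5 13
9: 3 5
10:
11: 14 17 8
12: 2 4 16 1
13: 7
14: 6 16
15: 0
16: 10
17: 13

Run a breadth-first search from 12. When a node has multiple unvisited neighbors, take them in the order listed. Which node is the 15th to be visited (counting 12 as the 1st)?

11

Visit 12; enqueue 2, 4, 16, 1 → queue [2, 4, 16, 1]
Visit 2; enqueue 17, 6 → queue [4, 16, 1, 17, 6]
Visit 4; enqueue 8, 15, 9, 14 → queue [16, 1, 17, 6, 8, 15, 9, 14]
Visit 16; enqueue 10 → queue [1, 17, 6, 8, 15, 9, 14, 10]
Visit 1; enqueue 7 → queue [17, 6, 8, 15, 9, 14, 10, 7]
Visit 17; enqueue 13 → queue [6, 8, 15, 9, 14, 10, 7, 13]
Visit 6; enqueue 11, 0 → queue [8, 15, 9, 14, 10, 7, 13, 11, 0]
Visit 8; enqueue 5 → queue [15, 9, 14, 10, 7, 13, 11, 0, 5]
Visit 15 → queue [9, 14, 10, 7, 13, 11, 0, 5]
Visit 9; enqueue 3 → queue [14, 10, 7, 13, 11, 0, 5, 3]
Visit 14 → queue [10, 7, 13, 11, 0, 5, 3]
Visit 10 → queue [7, 13, 11, 0, 5, 3]
Visit 7 → queue [13, 11, 0, 5, 3]
Visit 13 → queue [11, 0, 5, 3]
Visit 11 → queue [0, 5, 3]
Visit 0 → queue [5, 3]
Visit 5 → queue [3]
Visit 3 → queue []

Visit order: 12, 2, 4, 16, 1, 17, 6, 8, 15, 9, 14, 10, 7, 13, 11, 0, 5, 3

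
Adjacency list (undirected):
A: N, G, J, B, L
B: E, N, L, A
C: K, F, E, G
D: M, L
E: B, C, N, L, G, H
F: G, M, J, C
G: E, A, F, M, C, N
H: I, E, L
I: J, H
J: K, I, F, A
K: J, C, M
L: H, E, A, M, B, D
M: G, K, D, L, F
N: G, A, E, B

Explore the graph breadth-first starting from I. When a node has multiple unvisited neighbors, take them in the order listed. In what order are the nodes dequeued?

Visit I; enqueue J, H → queue [J, H]
Visit J; enqueue K, F, A → queue [H, K, F, A]
Visit H; enqueue E, L → queue [K, F, A, E, L]
Visit K; enqueue C, M → queue [F, A, E, L, C, M]
Visit F; enqueue G → queue [A, E, L, C, M, G]
Visit A; enqueue N, B → queue [E, L, C, M, G, N, B]
Visit E → queue [L, C, M, G, N, B]
Visit L; enqueue D → queue [C, M, G, N, B, D]
Visit C → queue [M, G, N, B, D]
Visit M → queue [G, N, B, D]
Visit G → queue [N, B, D]
Visit N → queue [B, D]
Visit B → queue [D]
Visit D → queue []

I, J, H, K, F, A, E, L, C, M, G, N, B, D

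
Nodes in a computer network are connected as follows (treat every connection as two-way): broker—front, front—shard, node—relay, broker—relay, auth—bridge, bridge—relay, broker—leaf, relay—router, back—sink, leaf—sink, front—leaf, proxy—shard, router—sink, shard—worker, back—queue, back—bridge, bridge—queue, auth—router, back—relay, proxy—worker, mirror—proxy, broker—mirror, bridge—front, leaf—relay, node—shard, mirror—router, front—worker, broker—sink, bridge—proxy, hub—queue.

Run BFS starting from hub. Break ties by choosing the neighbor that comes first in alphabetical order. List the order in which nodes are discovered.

Visit hub; enqueue queue → queue [queue]
Visit queue; enqueue back, bridge → queue [back, bridge]
Visit back; enqueue relay, sink → queue [bridge, relay, sink]
Visit bridge; enqueue auth, front, proxy → queue [relay, sink, auth, front, proxy]
Visit relay; enqueue broker, leaf, node, router → queue [sink, auth, front, proxy, broker, leaf, node, router]
Visit sink → queue [auth, front, proxy, broker, leaf, node, router]
Visit auth → queue [front, proxy, broker, leaf, node, router]
Visit front; enqueue shard, worker → queue [proxy, broker, leaf, node, router, shard, worker]
Visit proxy; enqueue mirror → queue [broker, leaf, node, router, shard, worker, mirror]
Visit broker → queue [leaf, node, router, shard, worker, mirror]
Visit leaf → queue [node, router, shard, worker, mirror]
Visit node → queue [router, shard, worker, mirror]
Visit router → queue [shard, worker, mirror]
Visit shard → queue [worker, mirror]
Visit worker → queue [mirror]
Visit mirror → queue []

hub, queue, back, bridge, relay, sink, auth, front, proxy, broker, leaf, node, router, shard, worker, mirror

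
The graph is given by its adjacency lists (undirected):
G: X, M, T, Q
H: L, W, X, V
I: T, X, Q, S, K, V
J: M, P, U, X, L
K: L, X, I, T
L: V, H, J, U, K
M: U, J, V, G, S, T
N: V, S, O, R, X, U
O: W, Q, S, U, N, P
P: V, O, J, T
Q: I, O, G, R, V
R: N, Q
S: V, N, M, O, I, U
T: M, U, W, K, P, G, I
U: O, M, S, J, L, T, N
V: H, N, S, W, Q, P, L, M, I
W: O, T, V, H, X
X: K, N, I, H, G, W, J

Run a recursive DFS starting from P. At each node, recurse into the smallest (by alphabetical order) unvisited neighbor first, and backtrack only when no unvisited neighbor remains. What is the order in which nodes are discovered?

P, J, L, H, V, I, K, T, G, M, S, N, O, Q, R, U, W, X

Visit P
P → J
J → L
L → H
H → V
V → I
I → K
K → T
T → G
G → M
M → S
S → N
N → O
O → Q
Q → R
O → U
O → W
W → X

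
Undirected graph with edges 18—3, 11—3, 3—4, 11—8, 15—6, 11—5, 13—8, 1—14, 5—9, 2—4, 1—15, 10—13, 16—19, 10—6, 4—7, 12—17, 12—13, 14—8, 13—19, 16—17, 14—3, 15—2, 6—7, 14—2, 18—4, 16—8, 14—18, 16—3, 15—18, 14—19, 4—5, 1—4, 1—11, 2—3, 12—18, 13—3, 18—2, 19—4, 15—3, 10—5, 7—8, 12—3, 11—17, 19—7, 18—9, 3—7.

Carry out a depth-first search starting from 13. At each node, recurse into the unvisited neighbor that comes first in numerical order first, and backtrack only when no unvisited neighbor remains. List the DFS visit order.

13, 3, 2, 4, 1, 11, 5, 9, 18, 12, 17, 16, 8, 7, 6, 10, 15, 19, 14

Visit 13
13 → 3
3 → 2
2 → 4
4 → 1
1 → 11
11 → 5
5 → 9
9 → 18
18 → 12
12 → 17
17 → 16
16 → 8
8 → 7
7 → 6
6 → 10
6 → 15
7 → 19
19 → 14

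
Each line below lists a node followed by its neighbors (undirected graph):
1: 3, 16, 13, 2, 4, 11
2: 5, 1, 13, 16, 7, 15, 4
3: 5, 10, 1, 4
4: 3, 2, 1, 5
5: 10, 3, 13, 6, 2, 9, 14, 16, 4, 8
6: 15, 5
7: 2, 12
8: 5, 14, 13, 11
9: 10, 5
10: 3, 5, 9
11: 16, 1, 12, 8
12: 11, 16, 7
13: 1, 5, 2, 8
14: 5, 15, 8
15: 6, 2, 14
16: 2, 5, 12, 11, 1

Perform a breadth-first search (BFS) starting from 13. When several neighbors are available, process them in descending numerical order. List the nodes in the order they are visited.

13, 8, 5, 2, 1, 14, 11, 16, 10, 9, 6, 4, 3, 15, 7, 12

Visit 13; enqueue 8, 5, 2, 1 → queue [8, 5, 2, 1]
Visit 8; enqueue 14, 11 → queue [5, 2, 1, 14, 11]
Visit 5; enqueue 16, 10, 9, 6, 4, 3 → queue [2, 1, 14, 11, 16, 10, 9, 6, 4, 3]
Visit 2; enqueue 15, 7 → queue [1, 14, 11, 16, 10, 9, 6, 4, 3, 15, 7]
Visit 1 → queue [14, 11, 16, 10, 9, 6, 4, 3, 15, 7]
Visit 14 → queue [11, 16, 10, 9, 6, 4, 3, 15, 7]
Visit 11; enqueue 12 → queue [16, 10, 9, 6, 4, 3, 15, 7, 12]
Visit 16 → queue [10, 9, 6, 4, 3, 15, 7, 12]
Visit 10 → queue [9, 6, 4, 3, 15, 7, 12]
Visit 9 → queue [6, 4, 3, 15, 7, 12]
Visit 6 → queue [4, 3, 15, 7, 12]
Visit 4 → queue [3, 15, 7, 12]
Visit 3 → queue [15, 7, 12]
Visit 15 → queue [7, 12]
Visit 7 → queue [12]
Visit 12 → queue []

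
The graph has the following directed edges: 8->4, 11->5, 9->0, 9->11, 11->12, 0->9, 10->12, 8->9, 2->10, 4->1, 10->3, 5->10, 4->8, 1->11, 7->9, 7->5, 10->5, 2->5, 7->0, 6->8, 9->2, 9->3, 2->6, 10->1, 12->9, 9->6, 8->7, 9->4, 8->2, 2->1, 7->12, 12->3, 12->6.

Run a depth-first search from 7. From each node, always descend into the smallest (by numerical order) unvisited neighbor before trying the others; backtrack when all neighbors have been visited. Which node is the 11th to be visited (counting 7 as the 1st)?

Visit 7
7 → 0
0 → 9
9 → 2
2 → 1
1 → 11
11 → 5
5 → 10
10 → 3
10 → 12
12 → 6
6 → 8
8 → 4

Visit order: 7, 0, 9, 2, 1, 11, 5, 10, 3, 12, 6, 8, 4

6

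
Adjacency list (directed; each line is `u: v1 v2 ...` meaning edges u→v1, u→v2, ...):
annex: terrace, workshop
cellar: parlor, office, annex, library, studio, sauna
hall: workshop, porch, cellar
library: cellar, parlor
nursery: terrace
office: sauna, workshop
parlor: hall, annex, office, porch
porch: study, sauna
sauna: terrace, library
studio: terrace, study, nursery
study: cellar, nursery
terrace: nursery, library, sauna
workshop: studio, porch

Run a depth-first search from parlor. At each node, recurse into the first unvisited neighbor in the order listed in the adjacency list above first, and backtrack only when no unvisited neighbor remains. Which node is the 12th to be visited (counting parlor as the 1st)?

study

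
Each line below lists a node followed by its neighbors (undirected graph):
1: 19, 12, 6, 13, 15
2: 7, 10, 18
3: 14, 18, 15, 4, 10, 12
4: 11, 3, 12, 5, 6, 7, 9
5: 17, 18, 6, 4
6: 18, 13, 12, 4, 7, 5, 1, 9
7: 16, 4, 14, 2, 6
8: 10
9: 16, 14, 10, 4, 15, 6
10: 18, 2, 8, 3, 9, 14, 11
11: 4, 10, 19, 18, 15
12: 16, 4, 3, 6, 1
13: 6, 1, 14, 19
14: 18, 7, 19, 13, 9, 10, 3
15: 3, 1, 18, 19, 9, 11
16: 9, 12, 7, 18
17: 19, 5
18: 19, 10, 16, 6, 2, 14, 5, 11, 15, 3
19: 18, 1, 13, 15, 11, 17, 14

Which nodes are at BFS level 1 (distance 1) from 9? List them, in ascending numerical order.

Level 0: 9
Level 1: 4, 6, 10, 14, 15, 16
Level 2: 1, 2, 3, 5, 7, 8, 11, 12, 13, 18, 19
Level 3: 17

4, 6, 10, 14, 15, 16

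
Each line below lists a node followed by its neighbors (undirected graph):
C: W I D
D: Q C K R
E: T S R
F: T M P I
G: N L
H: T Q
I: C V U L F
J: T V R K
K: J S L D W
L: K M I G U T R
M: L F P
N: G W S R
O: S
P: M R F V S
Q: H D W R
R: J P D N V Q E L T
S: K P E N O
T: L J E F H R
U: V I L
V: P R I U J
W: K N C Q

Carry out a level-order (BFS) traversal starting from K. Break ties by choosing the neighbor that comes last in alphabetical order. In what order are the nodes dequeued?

K → W → S → L → J → D → Q → N → C → P → O → E → U → T → R → M → I → G → V → H → F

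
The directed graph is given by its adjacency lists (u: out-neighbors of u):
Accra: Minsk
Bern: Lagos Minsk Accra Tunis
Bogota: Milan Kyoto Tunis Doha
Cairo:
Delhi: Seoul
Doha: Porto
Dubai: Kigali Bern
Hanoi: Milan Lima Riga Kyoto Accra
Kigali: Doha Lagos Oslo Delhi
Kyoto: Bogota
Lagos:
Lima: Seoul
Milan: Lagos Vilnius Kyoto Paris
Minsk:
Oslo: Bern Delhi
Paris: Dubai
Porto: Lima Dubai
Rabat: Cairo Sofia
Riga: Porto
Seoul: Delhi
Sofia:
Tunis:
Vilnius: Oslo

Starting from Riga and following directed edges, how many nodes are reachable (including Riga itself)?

BFS from Riga visits: Riga, Porto, Dubai, Lima, Bern, Kigali, Seoul, Accra, Lagos, Minsk, Tunis, Delhi, Doha, Oslo
Reachable nodes: 14 of 23 total.

14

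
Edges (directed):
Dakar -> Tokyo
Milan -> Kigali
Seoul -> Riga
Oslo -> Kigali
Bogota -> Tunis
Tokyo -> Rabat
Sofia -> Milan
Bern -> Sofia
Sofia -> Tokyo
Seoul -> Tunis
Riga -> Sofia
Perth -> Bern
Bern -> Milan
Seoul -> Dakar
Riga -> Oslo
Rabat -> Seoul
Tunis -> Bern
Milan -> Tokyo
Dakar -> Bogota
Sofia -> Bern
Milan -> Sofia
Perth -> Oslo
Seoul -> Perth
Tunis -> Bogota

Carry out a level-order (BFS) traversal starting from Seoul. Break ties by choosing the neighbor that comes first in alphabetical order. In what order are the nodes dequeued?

Visit Seoul; enqueue Dakar, Perth, Riga, Tunis → queue [Dakar, Perth, Riga, Tunis]
Visit Dakar; enqueue Bogota, Tokyo → queue [Perth, Riga, Tunis, Bogota, Tokyo]
Visit Perth; enqueue Bern, Oslo → queue [Riga, Tunis, Bogota, Tokyo, Bern, Oslo]
Visit Riga; enqueue Sofia → queue [Tunis, Bogota, Tokyo, Bern, Oslo, Sofia]
Visit Tunis → queue [Bogota, Tokyo, Bern, Oslo, Sofia]
Visit Bogota → queue [Tokyo, Bern, Oslo, Sofia]
Visit Tokyo; enqueue Rabat → queue [Bern, Oslo, Sofia, Rabat]
Visit Bern; enqueue Milan → queue [Oslo, Sofia, Rabat, Milan]
Visit Oslo; enqueue Kigali → queue [Sofia, Rabat, Milan, Kigali]
Visit Sofia → queue [Rabat, Milan, Kigali]
Visit Rabat → queue [Milan, Kigali]
Visit Milan → queue [Kigali]
Visit Kigali → queue []

Seoul -> Dakar -> Perth -> Riga -> Tunis -> Bogota -> Tokyo -> Bern -> Oslo -> Sofia -> Rabat -> Milan -> Kigali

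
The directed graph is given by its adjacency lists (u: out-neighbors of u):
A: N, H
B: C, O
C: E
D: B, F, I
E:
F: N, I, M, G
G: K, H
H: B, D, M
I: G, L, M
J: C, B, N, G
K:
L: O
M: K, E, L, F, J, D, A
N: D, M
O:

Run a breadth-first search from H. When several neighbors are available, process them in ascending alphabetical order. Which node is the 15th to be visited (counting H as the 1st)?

N

Visit H; enqueue B, D, M → queue [B, D, M]
Visit B; enqueue C, O → queue [D, M, C, O]
Visit D; enqueue F, I → queue [M, C, O, F, I]
Visit M; enqueue A, E, J, K, L → queue [C, O, F, I, A, E, J, K, L]
Visit C → queue [O, F, I, A, E, J, K, L]
Visit O → queue [F, I, A, E, J, K, L]
Visit F; enqueue G, N → queue [I, A, E, J, K, L, G, N]
Visit I → queue [A, E, J, K, L, G, N]
Visit A → queue [E, J, K, L, G, N]
Visit E → queue [J, K, L, G, N]
Visit J → queue [K, L, G, N]
Visit K → queue [L, G, N]
Visit L → queue [G, N]
Visit G → queue [N]
Visit N → queue []

Visit order: H, B, D, M, C, O, F, I, A, E, J, K, L, G, N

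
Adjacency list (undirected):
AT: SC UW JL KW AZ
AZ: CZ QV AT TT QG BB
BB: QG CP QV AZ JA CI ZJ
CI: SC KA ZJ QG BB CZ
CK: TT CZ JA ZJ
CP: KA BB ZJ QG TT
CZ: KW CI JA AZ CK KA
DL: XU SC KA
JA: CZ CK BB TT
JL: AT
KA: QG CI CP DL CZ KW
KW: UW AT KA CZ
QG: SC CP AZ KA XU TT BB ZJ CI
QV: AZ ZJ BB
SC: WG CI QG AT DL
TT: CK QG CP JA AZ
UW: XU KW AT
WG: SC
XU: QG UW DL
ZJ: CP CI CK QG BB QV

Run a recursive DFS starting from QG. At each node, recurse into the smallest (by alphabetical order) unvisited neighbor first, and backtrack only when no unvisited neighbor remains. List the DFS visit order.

Visit QG
QG → AZ
AZ → AT
AT → JL
AT → KW
KW → CZ
CZ → CI
CI → BB
BB → CP
CP → KA
KA → DL
DL → SC
SC → WG
DL → XU
XU → UW
CP → TT
TT → CK
CK → JA
CK → ZJ
ZJ → QV

QG, AZ, AT, JL, KW, CZ, CI, BB, CP, KA, DL, SC, WG, XU, UW, TT, CK, JA, ZJ, QV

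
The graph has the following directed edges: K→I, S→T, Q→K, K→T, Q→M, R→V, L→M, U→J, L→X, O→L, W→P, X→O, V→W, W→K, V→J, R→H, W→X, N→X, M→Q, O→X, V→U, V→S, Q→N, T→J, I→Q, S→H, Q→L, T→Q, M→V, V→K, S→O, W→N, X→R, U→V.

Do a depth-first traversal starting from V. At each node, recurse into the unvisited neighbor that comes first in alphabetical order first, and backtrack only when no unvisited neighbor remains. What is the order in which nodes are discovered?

Visit V
V → J
V → K
K → I
I → Q
Q → L
L → M
L → X
X → O
X → R
R → H
Q → N
K → T
V → S
V → U
V → W
W → P

V → J → K → I → Q → L → M → X → O → R → H → N → T → S → U → W → P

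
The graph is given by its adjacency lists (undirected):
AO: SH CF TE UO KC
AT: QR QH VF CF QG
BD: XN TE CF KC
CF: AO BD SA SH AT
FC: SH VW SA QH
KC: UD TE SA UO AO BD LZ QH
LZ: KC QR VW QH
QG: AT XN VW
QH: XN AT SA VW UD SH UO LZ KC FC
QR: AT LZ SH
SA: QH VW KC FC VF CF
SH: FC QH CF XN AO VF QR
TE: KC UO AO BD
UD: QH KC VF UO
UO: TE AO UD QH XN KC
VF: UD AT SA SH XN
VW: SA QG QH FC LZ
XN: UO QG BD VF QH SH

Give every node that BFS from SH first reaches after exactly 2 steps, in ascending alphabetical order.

AT, BD, KC, LZ, QG, SA, TE, UD, UO, VW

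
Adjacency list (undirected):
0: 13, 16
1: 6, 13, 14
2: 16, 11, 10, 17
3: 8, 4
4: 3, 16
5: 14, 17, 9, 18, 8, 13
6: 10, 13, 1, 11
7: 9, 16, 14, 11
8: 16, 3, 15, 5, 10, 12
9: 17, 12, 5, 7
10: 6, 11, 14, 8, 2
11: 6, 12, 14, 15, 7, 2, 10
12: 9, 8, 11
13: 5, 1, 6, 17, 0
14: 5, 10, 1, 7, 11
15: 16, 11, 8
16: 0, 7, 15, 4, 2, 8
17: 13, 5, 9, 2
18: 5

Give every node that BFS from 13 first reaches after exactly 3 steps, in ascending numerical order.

Level 0: 13
Level 1: 0, 1, 5, 6, 17
Level 2: 2, 8, 9, 10, 11, 14, 16, 18
Level 3: 3, 4, 7, 12, 15

3, 4, 7, 12, 15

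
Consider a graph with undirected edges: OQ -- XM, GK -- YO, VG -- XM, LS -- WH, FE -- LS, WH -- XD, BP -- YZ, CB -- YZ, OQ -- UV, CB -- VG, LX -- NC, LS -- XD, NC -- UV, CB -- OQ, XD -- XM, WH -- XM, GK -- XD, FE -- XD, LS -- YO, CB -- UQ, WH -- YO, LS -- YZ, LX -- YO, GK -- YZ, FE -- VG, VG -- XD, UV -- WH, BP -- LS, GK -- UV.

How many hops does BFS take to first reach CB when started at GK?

2

Level 0: GK
Level 1: UV, XD, YO, YZ
Level 2: BP, CB, FE, LS, LX, NC, OQ, VG, WH, XM
Level 3: UQ
CB first appears at level 2.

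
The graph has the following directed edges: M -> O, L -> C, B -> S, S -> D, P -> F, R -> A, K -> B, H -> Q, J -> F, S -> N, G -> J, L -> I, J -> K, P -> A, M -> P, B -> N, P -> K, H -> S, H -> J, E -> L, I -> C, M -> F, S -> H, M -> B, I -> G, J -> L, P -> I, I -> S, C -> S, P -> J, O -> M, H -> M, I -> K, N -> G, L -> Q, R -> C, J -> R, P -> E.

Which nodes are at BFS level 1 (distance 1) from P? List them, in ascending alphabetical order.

A, E, F, I, J, K

Level 0: P
Level 1: A, E, F, I, J, K
Level 2: B, C, G, L, R, S
Level 3: D, H, N, Q
Level 4: M
Level 5: O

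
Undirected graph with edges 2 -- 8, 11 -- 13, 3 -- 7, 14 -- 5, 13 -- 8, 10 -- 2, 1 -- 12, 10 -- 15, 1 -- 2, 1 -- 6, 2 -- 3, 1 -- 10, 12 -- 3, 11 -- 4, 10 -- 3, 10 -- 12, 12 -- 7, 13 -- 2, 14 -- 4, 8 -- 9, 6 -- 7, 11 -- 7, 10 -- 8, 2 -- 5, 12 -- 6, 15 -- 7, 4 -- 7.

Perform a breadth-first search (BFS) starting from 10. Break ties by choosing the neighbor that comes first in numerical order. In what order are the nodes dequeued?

10 -> 1 -> 2 -> 3 -> 8 -> 12 -> 15 -> 6 -> 5 -> 13 -> 7 -> 9 -> 14 -> 11 -> 4

Visit 10; enqueue 1, 2, 3, 8, 12, 15 → queue [1, 2, 3, 8, 12, 15]
Visit 1; enqueue 6 → queue [2, 3, 8, 12, 15, 6]
Visit 2; enqueue 5, 13 → queue [3, 8, 12, 15, 6, 5, 13]
Visit 3; enqueue 7 → queue [8, 12, 15, 6, 5, 13, 7]
Visit 8; enqueue 9 → queue [12, 15, 6, 5, 13, 7, 9]
Visit 12 → queue [15, 6, 5, 13, 7, 9]
Visit 15 → queue [6, 5, 13, 7, 9]
Visit 6 → queue [5, 13, 7, 9]
Visit 5; enqueue 14 → queue [13, 7, 9, 14]
Visit 13; enqueue 11 → queue [7, 9, 14, 11]
Visit 7; enqueue 4 → queue [9, 14, 11, 4]
Visit 9 → queue [14, 11, 4]
Visit 14 → queue [11, 4]
Visit 11 → queue [4]
Visit 4 → queue []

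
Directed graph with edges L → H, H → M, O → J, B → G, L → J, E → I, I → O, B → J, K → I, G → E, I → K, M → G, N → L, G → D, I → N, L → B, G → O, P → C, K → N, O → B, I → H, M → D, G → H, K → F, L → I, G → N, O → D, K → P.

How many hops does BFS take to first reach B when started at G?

2

Level 0: G
Level 1: D, E, H, N, O
Level 2: B, I, J, L, M
Level 3: K
Level 4: F, P
Level 5: C
B first appears at level 2.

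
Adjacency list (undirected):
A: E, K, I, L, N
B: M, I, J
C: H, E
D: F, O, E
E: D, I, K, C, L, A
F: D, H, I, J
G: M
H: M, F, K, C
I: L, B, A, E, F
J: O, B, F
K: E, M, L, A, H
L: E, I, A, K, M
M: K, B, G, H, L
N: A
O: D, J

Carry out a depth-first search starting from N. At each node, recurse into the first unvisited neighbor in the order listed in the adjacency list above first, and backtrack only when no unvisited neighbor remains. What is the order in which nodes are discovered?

N, A, E, D, F, H, M, K, L, I, B, J, O, G, C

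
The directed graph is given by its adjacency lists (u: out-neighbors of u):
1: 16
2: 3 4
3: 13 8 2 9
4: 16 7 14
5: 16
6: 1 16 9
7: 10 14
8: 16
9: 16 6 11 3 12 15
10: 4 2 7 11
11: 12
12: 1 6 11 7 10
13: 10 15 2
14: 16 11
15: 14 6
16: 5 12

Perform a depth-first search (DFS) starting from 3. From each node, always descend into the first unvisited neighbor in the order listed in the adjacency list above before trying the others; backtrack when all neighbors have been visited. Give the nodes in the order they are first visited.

3 -> 13 -> 10 -> 4 -> 16 -> 5 -> 12 -> 1 -> 6 -> 9 -> 11 -> 15 -> 14 -> 7 -> 2 -> 8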